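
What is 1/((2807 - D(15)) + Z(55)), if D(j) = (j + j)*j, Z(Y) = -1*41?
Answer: 1/2316 ≈ 0.00043178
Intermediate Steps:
Z(Y) = -41
D(j) = 2*j**2 (D(j) = (2*j)*j = 2*j**2)
1/((2807 - D(15)) + Z(55)) = 1/((2807 - 2*15**2) - 41) = 1/((2807 - 2*225) - 41) = 1/((2807 - 1*450) - 41) = 1/((2807 - 450) - 41) = 1/(2357 - 41) = 1/2316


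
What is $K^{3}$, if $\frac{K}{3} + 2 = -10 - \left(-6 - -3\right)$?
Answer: $-19683$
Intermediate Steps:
$K = -27$ ($K = -6 + 3 \left(-10 - \left(-6 - -3\right)\right) = -6 + 3 \left(-10 - \left(-6 + 3\right)\right) = -6 + 3 \left(-10 - -3\right) = -6 + 3 \left(-10 + 3\right) = -6 + 3 \left(-7\right) = -6 - 21 = -27$)
$K^{3} = \left(-27\right)^{3} = -19683$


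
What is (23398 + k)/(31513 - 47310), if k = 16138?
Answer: -39536/15797 ≈ -2.5028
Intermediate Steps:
(23398 + k)/(31513 - 47310) = (23398 + 16138)/(31513 - 47310) = 39536/(-15797) = 39536*(-1/15797) = -39536/15797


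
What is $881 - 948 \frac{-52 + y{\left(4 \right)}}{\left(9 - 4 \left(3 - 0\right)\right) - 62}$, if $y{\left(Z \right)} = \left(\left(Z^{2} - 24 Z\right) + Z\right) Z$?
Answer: $- \frac{280223}{65} \approx -4311.1$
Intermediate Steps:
$y{\left(Z \right)} = Z \left(Z^{2} - 23 Z\right)$ ($y{\left(Z \right)} = \left(Z^{2} - 23 Z\right) Z = Z \left(Z^{2} - 23 Z\right)$)
$881 - 948 \frac{-52 + y{\left(4 \right)}}{\left(9 - 4 \left(3 - 0\right)\right) - 62} = 881 - 948 \frac{-52 + 4^{2} \left(-23 + 4\right)}{\left(9 - 4 \left(3 - 0\right)\right) - 62} = 881 - 948 \frac{-52 + 16 \left(-19\right)}{\left(9 - 4 \left(3 + 0\right)\right) - 62} = 881 - 948 \frac{-52 - 304}{\left(9 - 12\right) - 62} = 881 - 948 \left(- \frac{356}{\left(9 - 12\right) - 62}\right) = 881 - 948 \left(- \frac{356}{-3 - 62}\right) = 881 - 948 \left(- \frac{356}{-65}\right) = 881 - 948 \left(\left(-356\right) \left(- \frac{1}{65}\right)\right) = 881 - \frac{337488}{65} = - \frac{280223}{65}$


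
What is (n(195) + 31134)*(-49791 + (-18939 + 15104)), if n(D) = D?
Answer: -1680048954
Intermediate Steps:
(n(195) + 31134)*(-49791 + (-18939 + 15104)) = (195 + 31134)*(-49791 + (-18939 + 15104)) = 31329*(-49791 - 3835) = 31329*(-53626) = -1680048954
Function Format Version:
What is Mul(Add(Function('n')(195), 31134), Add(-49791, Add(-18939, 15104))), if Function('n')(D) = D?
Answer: -1680048954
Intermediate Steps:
Mul(Add(Function('n')(195), 31134), Add(-49791, Add(-18939, 15104))) = Mul(Add(195, 31134), Add(-49791, Add(-18939, 15104))) = Mul(31329, Add(-49791, -3835)) = Mul(31329, -53626) = -1680048954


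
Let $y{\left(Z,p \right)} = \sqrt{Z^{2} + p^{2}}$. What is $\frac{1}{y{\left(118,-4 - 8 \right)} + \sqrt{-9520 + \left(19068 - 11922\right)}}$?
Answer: $\frac{1}{2 \sqrt{3517} + i \sqrt{2374}} \approx 0.0072138 - 0.0029634 i$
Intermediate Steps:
$\frac{1}{y{\left(118,-4 - 8 \right)} + \sqrt{-9520 + \left(19068 - 11922\right)}} = \frac{1}{\sqrt{118^{2} + \left(-4 - 8\right)^{2}} + \sqrt{-9520 + \left(19068 - 11922\right)}} = \frac{1}{\sqrt{13924 + \left(-4 - 8\right)^{2}} + \sqrt{-9520 + \left(19068 - 11922\right)}} = \frac{1}{\sqrt{13924 + \left(-12\right)^{2}} + \sqrt{-9520 + 7146}} = \frac{1}{\sqrt{13924 + 144} + \sqrt{-2374}} = \frac{1}{\sqrt{14068} + i \sqrt{2374}} = \frac{1}{2 \sqrt{3517} + i \sqrt{2374}}$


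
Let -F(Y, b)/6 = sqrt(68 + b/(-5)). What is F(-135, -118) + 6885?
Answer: 6885 - 6*sqrt(2290)/5 ≈ 6827.6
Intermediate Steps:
F(Y, b) = -6*sqrt(68 - b/5) (F(Y, b) = -6*sqrt(68 + b/(-5)) = -6*sqrt(68 + b*(-1/5)) = -6*sqrt(68 - b/5))
F(-135, -118) + 6885 = -6*sqrt(1700 - 5*(-118))/5 + 6885 = -6*sqrt(1700 + 590)/5 + 6885 = -6*sqrt(2290)/5 + 6885 = 6885 - 6*sqrt(2290)/5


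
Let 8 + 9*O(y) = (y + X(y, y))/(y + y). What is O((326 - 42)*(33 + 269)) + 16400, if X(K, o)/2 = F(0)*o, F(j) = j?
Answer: 98395/6 ≈ 16399.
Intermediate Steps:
X(K, o) = 0 (X(K, o) = 2*(0*o) = 2*0 = 0)
O(y) = -⅚ (O(y) = -8/9 + ((y + 0)/(y + y))/9 = -8/9 + (y/((2*y)))/9 = -8/9 + (y*(1/(2*y)))/9 = -8/9 + (⅑)*(½) = -8/9 + 1/18 = -⅚)
O((326 - 42)*(33 + 269)) + 16400 = -⅚ + 16400 = 98395/6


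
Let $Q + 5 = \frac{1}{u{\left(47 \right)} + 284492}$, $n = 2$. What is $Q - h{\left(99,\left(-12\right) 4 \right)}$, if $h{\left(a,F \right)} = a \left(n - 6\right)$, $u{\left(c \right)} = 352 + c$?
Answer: $\frac{111392382}{284891} \approx 391.0$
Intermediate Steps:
$h{\left(a,F \right)} = - 4 a$ ($h{\left(a,F \right)} = a \left(2 - 6\right) = a \left(-4\right) = - 4 a$)
$Q = - \frac{1424454}{284891}$ ($Q = -5 + \frac{1}{\left(352 + 47\right) + 284492} = -5 + \frac{1}{399 + 284492} = -5 + \frac{1}{284891} = - \frac{1424454}{284891} \approx -5.0$)
$Q - h{\left(99,\left(-12\right) 4 \right)} = - \frac{1424454}{284891} - \left(-4\right) 99 = - \frac{1424454}{284891} - -396 = - \frac{1424454}{284891} + 396 = \frac{111392382}{284891}$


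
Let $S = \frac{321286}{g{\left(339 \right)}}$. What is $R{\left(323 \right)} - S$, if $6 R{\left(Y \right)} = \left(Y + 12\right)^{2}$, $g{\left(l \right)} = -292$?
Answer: $\frac{4337177}{219} \approx 19804.0$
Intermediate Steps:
$R{\left(Y \right)} = \frac{\left(12 + Y\right)^{2}}{6}$ ($R{\left(Y \right)} = \frac{\left(Y + 12\right)^{2}}{6} = \frac{\left(12 + Y\right)^{2}}{6}$)
$S = - \frac{160643}{146}$ ($S = \frac{321286}{-292} = 321286 \left(- \frac{1}{292}\right) = - \frac{160643}{146} \approx -1100.3$)
$R{\left(323 \right)} - S = \frac{\left(12 + 323\right)^{2}}{6} - - \frac{160643}{146} = \frac{335^{2}}{6} + \frac{160643}{146} = \frac{1}{6} \cdot 112225 + \frac{160643}{146} = \frac{112225}{6} + \frac{160643}{146} = \frac{4337177}{219}$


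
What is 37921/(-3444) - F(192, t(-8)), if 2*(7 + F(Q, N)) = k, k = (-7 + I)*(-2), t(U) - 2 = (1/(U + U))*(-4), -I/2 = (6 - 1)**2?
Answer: -210121/3444 ≈ -61.011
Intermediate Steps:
I = -50 (I = -2*(6 - 1)**2 = -2*5**2 = -2*25 = -50)
t(U) = 2 - 2/U (t(U) = 2 + (1/(U + U))*(-4) = 2 + (1/(2*U))*(-4) = 2 - 2/U)
k = 114 (k = (-7 - 50)*(-2) = -57*(-2) = 114)
F(Q, N) = 50 (F(Q, N) = -7 + (1/2)*114 = -7 + 57 = 50)
37921/(-3444) - F(192, t(-8)) = 37921/(-3444) - 1*50 = 37921*(-1/3444) - 50 = -37921/3444 - 50 = -210121/3444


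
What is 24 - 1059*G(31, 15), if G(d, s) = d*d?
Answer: -1017675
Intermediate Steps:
G(d, s) = d**2
24 - 1059*G(31, 15) = 24 - 1059*31**2 = 24 - 1059*961 = 24 - 1017699 = -1017675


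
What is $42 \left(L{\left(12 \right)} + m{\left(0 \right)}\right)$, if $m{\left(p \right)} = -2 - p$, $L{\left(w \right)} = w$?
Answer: $420$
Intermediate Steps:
$42 \left(L{\left(12 \right)} + m{\left(0 \right)}\right) = 42 \left(12 - 2\right) = 42 \cdot 10 = 420$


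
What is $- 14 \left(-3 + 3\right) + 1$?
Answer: $1$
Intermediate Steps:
$- 14 \left(-3 + 3\right) + 1 = \left(-14\right) 0 + 1 = 0 + 1 = 1$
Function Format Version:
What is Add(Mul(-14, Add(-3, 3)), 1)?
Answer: 1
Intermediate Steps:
Add(Mul(-14, Add(-3, 3)), 1) = Add(Mul(-14, 0), 1) = Add(0, 1) = 1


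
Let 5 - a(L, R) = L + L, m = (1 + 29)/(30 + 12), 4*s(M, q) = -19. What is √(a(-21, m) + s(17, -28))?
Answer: 13/2 ≈ 6.5000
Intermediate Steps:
s(M, q) = -19/4 (s(M, q) = (¼)*(-19) = -19/4)
m = 5/7 (m = 30/42 = 30*(1/42) = 5/7 ≈ 0.71429)
a(L, R) = 5 - 2*L (a(L, R) = 5 - (L + L) = 5 - 2*L)
√(a(-21, m) + s(17, -28)) = √((5 - 2*(-21)) - 19/4) = √((5 + 42) - 19/4) = √(47 - 19/4) = √(169/4) = 13/2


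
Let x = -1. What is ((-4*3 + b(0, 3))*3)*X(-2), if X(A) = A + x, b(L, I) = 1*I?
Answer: 81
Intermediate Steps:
b(L, I) = I
X(A) = -1 + A (X(A) = A - 1 = -1 + A)
((-4*3 + b(0, 3))*3)*X(-2) = ((-4*3 + 3)*3)*(-1 - 2) = ((-12 + 3)*3)*(-3) = -9*3*(-3) = -27*(-3) = 81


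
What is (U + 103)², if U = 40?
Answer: 20449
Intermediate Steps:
(U + 103)² = (40 + 103)² = 143² = 20449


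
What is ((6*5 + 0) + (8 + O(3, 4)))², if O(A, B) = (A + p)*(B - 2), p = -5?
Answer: 1156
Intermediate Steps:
O(A, B) = (-5 + A)*(-2 + B) (O(A, B) = (A - 5)*(B - 2) = (-5 + A)*(-2 + B))
((6*5 + 0) + (8 + O(3, 4)))² = ((6*5 + 0) + (8 + (10 - 5*4 - 2*3 + 3*4)))² = ((30 + 0) + (8 + (10 - 20 - 6 + 12)))² = (30 + (8 - 4))² = (30 + 4)² = 34² = 1156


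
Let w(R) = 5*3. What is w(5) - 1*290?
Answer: -275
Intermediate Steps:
w(R) = 15
w(5) - 1*290 = 15 - 1*290 = 15 - 290 = -275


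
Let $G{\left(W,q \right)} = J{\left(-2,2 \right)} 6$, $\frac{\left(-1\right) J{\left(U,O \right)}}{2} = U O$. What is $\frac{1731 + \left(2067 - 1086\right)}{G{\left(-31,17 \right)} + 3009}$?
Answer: $\frac{904}{1019} \approx 0.88714$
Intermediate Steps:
$J{\left(U,O \right)} = - 2 O U$ ($J{\left(U,O \right)} = - 2 U O = - 2 O U$)
$G{\left(W,q \right)} = 48$ ($G{\left(W,q \right)} = \left(-2\right) 2 \left(-2\right) 6 = 8 \cdot 6 = 48$)
$\frac{1731 + \left(2067 - 1086\right)}{G{\left(-31,17 \right)} + 3009} = \frac{1731 + \left(2067 - 1086\right)}{48 + 3009} = \frac{1731 + 981}{3057} = 2712 \cdot \frac{1}{3057} = \frac{904}{1019}$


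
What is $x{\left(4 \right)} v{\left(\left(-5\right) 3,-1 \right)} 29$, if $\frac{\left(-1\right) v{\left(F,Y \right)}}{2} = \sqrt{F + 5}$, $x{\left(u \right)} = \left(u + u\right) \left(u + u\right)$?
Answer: $- 3712 i \sqrt{10} \approx - 11738.0 i$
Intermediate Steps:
$x{\left(u \right)} = 4 u^{2}$ ($x{\left(u \right)} = 2 u 2 u = 4 u^{2}$)
$v{\left(F,Y \right)} = - 2 \sqrt{5 + F}$ ($v{\left(F,Y \right)} = - 2 \sqrt{F + 5} = - 2 \sqrt{5 + F}$)
$x{\left(4 \right)} v{\left(\left(-5\right) 3,-1 \right)} 29 = 4 \cdot 4^{2} \left(- 2 \sqrt{5 - 15}\right) 29 = 4 \cdot 16 \left(- 2 \sqrt{5 - 15}\right) 29 = 64 \left(- 2 \sqrt{-10}\right) 29 = 64 \left(- 2 i \sqrt{10}\right) 29 = - 128 i \sqrt{10} \cdot 29 = - 3712 i \sqrt{10}$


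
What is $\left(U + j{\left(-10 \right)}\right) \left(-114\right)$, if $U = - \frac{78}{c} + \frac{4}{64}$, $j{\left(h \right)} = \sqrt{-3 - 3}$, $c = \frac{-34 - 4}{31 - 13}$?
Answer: $- \frac{33753}{8} - 114 i \sqrt{6} \approx -4219.1 - 279.24 i$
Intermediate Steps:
$c = - \frac{19}{9}$ ($c = - \frac{38}{18} = \left(-38\right) \frac{1}{18} = - \frac{19}{9} \approx -2.1111$)
$j{\left(h \right)} = i \sqrt{6}$ ($j{\left(h \right)} = \sqrt{-6} = i \sqrt{6}$)
$U = \frac{11251}{304}$ ($U = - \frac{78}{- \frac{19}{9}} + \frac{4}{64} = \left(-78\right) \left(- \frac{9}{19}\right) + 4 \cdot \frac{1}{64} = \frac{702}{19} + \frac{1}{16} = \frac{11251}{304} \approx 37.01$)
$\left(U + j{\left(-10 \right)}\right) \left(-114\right) = \left(\frac{11251}{304} + i \sqrt{6}\right) \left(-114\right) = - \frac{33753}{8} - 114 i \sqrt{6}$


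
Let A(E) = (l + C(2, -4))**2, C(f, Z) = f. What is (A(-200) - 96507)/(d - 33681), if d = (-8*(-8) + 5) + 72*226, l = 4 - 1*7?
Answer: 48253/8670 ≈ 5.5655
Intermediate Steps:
l = -3 (l = 4 - 7 = -3)
A(E) = 1 (A(E) = (-3 + 2)**2 = (-1)**2 = 1)
d = 16341 (d = (64 + 5) + 16272 = 69 + 16272 = 16341)
(A(-200) - 96507)/(d - 33681) = (1 - 96507)/(16341 - 33681) = -96506/(-17340) = -96506*(-1/17340) = 48253/8670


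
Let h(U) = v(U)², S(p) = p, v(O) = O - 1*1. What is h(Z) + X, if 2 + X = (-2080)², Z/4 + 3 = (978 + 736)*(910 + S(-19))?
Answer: 37316012320887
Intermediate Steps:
v(O) = -1 + O (v(O) = O - 1 = -1 + O)
Z = 6108684 (Z = -12 + 4*((978 + 736)*(910 - 19)) = -12 + 4*(1714*891) = -12 + 4*1527174 = -12 + 6108696 = 6108684)
h(U) = (-1 + U)²
X = 4326398 (X = -2 + (-2080)² = -2 + 4326400 = 4326398)
h(Z) + X = (-1 + 6108684)² + 4326398 = 6108683² + 4326398 = 37316007994489 + 4326398 = 37316012320887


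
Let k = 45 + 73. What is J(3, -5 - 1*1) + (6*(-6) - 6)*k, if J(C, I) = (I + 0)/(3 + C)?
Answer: -4957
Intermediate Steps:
J(C, I) = I/(3 + C)
k = 118
J(3, -5 - 1*1) + (6*(-6) - 6)*k = (-5 - 1*1)/(3 + 3) + (6*(-6) - 6)*118 = (-5 - 1)/6 + (-36 - 6)*118 = -6*⅙ - 42*118 = -1 - 4956 = -4957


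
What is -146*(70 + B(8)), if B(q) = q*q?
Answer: -19564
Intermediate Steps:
B(q) = q²
-146*(70 + B(8)) = -146*(70 + 8²) = -146*(70 + 64) = -146*134 = -19564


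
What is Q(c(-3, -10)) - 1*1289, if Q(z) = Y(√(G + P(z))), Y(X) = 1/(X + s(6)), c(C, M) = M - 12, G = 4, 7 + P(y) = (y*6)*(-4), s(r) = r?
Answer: -210109/163 + 5*√21/489 ≈ -1289.0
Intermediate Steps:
P(y) = -7 - 24*y (P(y) = -7 + (y*6)*(-4) = -7 + (6*y)*(-4) = -7 - 24*y)
c(C, M) = -12 + M
Y(X) = 1/(6 + X) (Y(X) = 1/(X + 6) = 1/(6 + X))
Q(z) = 1/(6 + √(-3 - 24*z)) (Q(z) = 1/(6 + √(4 + (-7 - 24*z))) = 1/(6 + √(-3 - 24*z)))
Q(c(-3, -10)) - 1*1289 = 1/(6 + √3*√(-1 - 8*(-12 - 10))) - 1*1289 = 1/(6 + √3*√(-1 - 8*(-22))) - 1289 = 1/(6 + √3*√(-1 + 176)) - 1289 = 1/(6 + √3*√175) - 1289 = 1/(6 + √3*(5*√7)) - 1289 = 1/(6 + 5*√21) - 1289 = -1289 + 1/(6 + 5*√21)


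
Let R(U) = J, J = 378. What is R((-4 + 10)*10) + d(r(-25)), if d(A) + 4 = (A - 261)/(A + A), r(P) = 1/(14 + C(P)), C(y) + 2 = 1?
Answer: -1322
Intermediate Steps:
C(y) = -1 (C(y) = -2 + 1 = -1)
r(P) = 1/13 (r(P) = 1/(14 - 1) = 1/13)
d(A) = -4 + (-261 + A)/(2*A) (d(A) = -4 + (A - 261)/(A + A) = -4 + (-261 + A)/((2*A)) = -4 + (-261 + A)*(1/(2*A)) = -4 + (-261 + A)/(2*A))
R(U) = 378
R((-4 + 10)*10) + d(r(-25)) = 378 + (-261 - 7*1/13)/(2*(1/13)) = 378 + (½)*13*(-261 - 7/13) = 378 + (½)*13*(-3400/13) = 378 - 1700 = -1322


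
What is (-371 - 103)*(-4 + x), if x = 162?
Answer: -74892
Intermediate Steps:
(-371 - 103)*(-4 + x) = (-371 - 103)*(-4 + 162) = -474*158 = -74892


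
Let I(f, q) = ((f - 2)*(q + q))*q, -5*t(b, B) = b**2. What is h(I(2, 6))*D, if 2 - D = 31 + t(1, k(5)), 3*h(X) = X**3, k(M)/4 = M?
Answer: 0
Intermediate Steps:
k(M) = 4*M
t(b, B) = -b**2/5
I(f, q) = 2*q**2*(-2 + f) (I(f, q) = ((-2 + f)*(2*q))*q = (2*q*(-2 + f))*q = 2*q**2*(-2 + f))
h(X) = X**3/3
D = -144/5 (D = 2 - (31 - 1/5*1**2) = 2 - (31 - 1/5*1) = 2 - (31 - 1/5) = 2 - 1*154/5 = 2 - 154/5 = -144/5 ≈ -28.800)
h(I(2, 6))*D = ((2*6**2*(-2 + 2))**3/3)*(-144/5) = ((2*36*0)**3/3)*(-144/5) = ((1/3)*0**3)*(-144/5) = ((1/3)*0)*(-144/5) = 0*(-144/5) = 0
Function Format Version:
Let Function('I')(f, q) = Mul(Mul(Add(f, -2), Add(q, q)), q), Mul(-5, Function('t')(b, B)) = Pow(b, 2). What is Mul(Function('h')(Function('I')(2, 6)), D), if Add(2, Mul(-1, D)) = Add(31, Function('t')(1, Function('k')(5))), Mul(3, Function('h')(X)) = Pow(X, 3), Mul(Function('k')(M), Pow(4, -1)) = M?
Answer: 0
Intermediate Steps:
Function('k')(M) = Mul(4, M)
Function('t')(b, B) = Mul(Rational(-1, 5), Pow(b, 2))
Function('I')(f, q) = Mul(2, Pow(q, 2), Add(-2, f)) (Function('I')(f, q) = Mul(Mul(Add(-2, f), Mul(2, q)), q) = Mul(Mul(2, q, Add(-2, f)), q) = Mul(2, Pow(q, 2), Add(-2, f)))
Function('h')(X) = Mul(Rational(1, 3), Pow(X, 3))
D = Rational(-144, 5) (D = Add(2, Mul(-1, Add(31, Mul(Rational(-1, 5), Pow(1, 2))))) = Add(2, Mul(-1, Add(31, Mul(Rational(-1, 5), 1)))) = Add(2, Mul(-1, Add(31, Rational(-1, 5)))) = Add(2, Mul(-1, Rational(154, 5))) = Add(2, Rational(-154, 5)) = Rational(-144, 5) ≈ -28.800)
Mul(Function('h')(Function('I')(2, 6)), D) = Mul(Mul(Rational(1, 3), Pow(Mul(2, Pow(6, 2), Add(-2, 2)), 3)), Rational(-144, 5)) = Mul(Mul(Rational(1, 3), Pow(Mul(2, 36, 0), 3)), Rational(-144, 5)) = Mul(Mul(Rational(1, 3), Pow(0, 3)), Rational(-144, 5)) = Mul(Mul(Rational(1, 3), 0), Rational(-144, 5)) = Mul(0, Rational(-144, 5)) = 0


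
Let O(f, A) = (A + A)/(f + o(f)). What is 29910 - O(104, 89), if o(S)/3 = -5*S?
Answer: 21774569/728 ≈ 29910.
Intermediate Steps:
o(S) = -15*S (o(S) = 3*(-5*S) = -15*S)
O(f, A) = -A/(7*f) (O(f, A) = (A + A)/(f - 15*f) = (2*A)/((-14*f)) = (2*A)*(-1/(14*f)) = -A/(7*f))
29910 - O(104, 89) = 29910 - (-1)*89/(7*104) = 29910 - 1*(-89/728) = 29910 + 89/728 = 21774569/728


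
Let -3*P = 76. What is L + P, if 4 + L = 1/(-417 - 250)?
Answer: -58699/2001 ≈ -29.335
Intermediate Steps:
P = -76/3 (P = -⅓*76 = -76/3 ≈ -25.333)
L = -2669/667 (L = -4 + 1/(-417 - 250) = -4 + 1/(-667) = -4 - 1/667 = -2669/667 ≈ -4.0015)
L + P = -2669/667 - 76/3 = -58699/2001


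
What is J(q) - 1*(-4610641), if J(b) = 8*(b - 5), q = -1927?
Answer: 4595185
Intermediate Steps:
J(b) = -40 + 8*b (J(b) = 8*(-5 + b) = -40 + 8*b)
J(q) - 1*(-4610641) = (-40 + 8*(-1927)) - 1*(-4610641) = (-40 - 15416) + 4610641 = -15456 + 4610641 = 4595185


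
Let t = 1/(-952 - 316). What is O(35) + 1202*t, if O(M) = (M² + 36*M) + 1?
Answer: 1575523/634 ≈ 2485.1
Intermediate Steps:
O(M) = 1 + M² + 36*M
t = -1/1268 (t = 1/(-1268) = -1/1268 ≈ -0.00078864)
O(35) + 1202*t = (1 + 35² + 36*35) + 1202*(-1/1268) = (1 + 1225 + 1260) - 601/634 = 2486 - 601/634 = 1575523/634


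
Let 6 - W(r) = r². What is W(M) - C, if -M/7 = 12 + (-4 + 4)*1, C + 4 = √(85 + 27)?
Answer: -7046 - 4*√7 ≈ -7056.6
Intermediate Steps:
C = -4 + 4*√7 (C = -4 + √(85 + 27) = -4 + √112 = -4 + 4*√7 ≈ 6.5830)
M = -84 (M = -7*(12 + (-4 + 4)*1) = -7*(12 + 0*1) = -7*(12 + 0) = -7*12 = -84)
W(r) = 6 - r²
W(M) - C = (6 - 1*(-84)²) - (-4 + 4*√7) = (6 - 1*7056) + (4 - 4*√7) = (6 - 7056) + (4 - 4*√7) = -7050 + (4 - 4*√7) = -7046 - 4*√7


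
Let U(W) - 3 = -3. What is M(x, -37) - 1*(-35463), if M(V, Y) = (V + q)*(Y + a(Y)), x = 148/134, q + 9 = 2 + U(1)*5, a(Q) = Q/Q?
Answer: 2390241/67 ≈ 35675.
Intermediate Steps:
U(W) = 0 (U(W) = 3 - 3 = 0)
a(Q) = 1
q = -7 (q = -9 + (2 + 0*5) = -9 + (2 + 0) = -9 + 2 = -7)
x = 74/67 (x = 148*(1/134) = 74/67 ≈ 1.1045)
M(V, Y) = (1 + Y)*(-7 + V) (M(V, Y) = (V - 7)*(Y + 1) = (-7 + V)*(1 + Y) = (1 + Y)*(-7 + V))
M(x, -37) - 1*(-35463) = (-7 + 74/67 - 7*(-37) + (74/67)*(-37)) - 1*(-35463) = (-7 + 74/67 + 259 - 2738/67) + 35463 = 14220/67 + 35463 = 2390241/67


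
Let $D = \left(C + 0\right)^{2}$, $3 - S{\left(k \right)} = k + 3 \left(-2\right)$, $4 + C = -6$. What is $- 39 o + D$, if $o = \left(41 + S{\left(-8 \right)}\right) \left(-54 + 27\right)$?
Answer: $61174$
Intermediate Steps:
$C = -10$ ($C = -4 - 6 = -10$)
$S{\left(k \right)} = 9 - k$ ($S{\left(k \right)} = 3 - \left(k + 3 \left(-2\right)\right) = 3 - \left(k - 6\right) = 3 - \left(-6 + k\right) = 9 - k$)
$D = 100$ ($D = \left(-10 + 0\right)^{2} = \left(-10\right)^{2} = 100$)
$o = -1566$ ($o = \left(41 + \left(9 - -8\right)\right) \left(-54 + 27\right) = \left(41 + \left(9 + 8\right)\right) \left(-27\right) = \left(41 + 17\right) \left(-27\right) = 58 \left(-27\right) = -1566$)
$- 39 o + D = \left(-39\right) \left(-1566\right) + 100 = 61074 + 100 = 61174$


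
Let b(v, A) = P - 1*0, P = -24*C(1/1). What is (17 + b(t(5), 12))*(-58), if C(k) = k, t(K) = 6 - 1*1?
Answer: 406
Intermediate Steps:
t(K) = 5 (t(K) = 6 - 1 = 5)
P = -24 (P = -24/1 = -24 ≈ -24.000)
b(v, A) = -24 (b(v, A) = -24 - 1*0 = -24 + 0 = -24)
(17 + b(t(5), 12))*(-58) = (17 - 24)*(-58) = -7*(-58) = 406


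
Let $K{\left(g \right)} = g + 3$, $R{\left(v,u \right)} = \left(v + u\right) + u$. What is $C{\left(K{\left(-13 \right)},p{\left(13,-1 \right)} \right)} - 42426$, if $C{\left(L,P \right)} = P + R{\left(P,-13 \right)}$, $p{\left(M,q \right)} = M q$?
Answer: $-42478$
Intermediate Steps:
$R{\left(v,u \right)} = v + 2 u$ ($R{\left(v,u \right)} = \left(u + v\right) + u = v + 2 u$)
$K{\left(g \right)} = 3 + g$
$C{\left(L,P \right)} = -26 + 2 P$ ($C{\left(L,P \right)} = P + \left(P + 2 \left(-13\right)\right) = P + \left(P - 26\right) = P + \left(-26 + P\right) = -26 + 2 P$)
$C{\left(K{\left(-13 \right)},p{\left(13,-1 \right)} \right)} - 42426 = \left(-26 + 2 \cdot 13 \left(-1\right)\right) - 42426 = \left(-26 + 2 \left(-13\right)\right) - 42426 = \left(-26 - 26\right) - 42426 = -52 - 42426 = -42478$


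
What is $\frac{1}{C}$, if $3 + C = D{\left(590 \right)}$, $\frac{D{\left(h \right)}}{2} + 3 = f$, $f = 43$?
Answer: $\frac{1}{77} \approx 0.012987$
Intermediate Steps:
$D{\left(h \right)} = 80$ ($D{\left(h \right)} = -6 + 2 \cdot 43 = -6 + 86 = 80$)
$C = 77$ ($C = -3 + 80 = 77$)
$\frac{1}{C} = \frac{1}{77}$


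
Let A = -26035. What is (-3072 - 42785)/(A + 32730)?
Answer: -45857/6695 ≈ -6.8494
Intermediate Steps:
(-3072 - 42785)/(A + 32730) = (-3072 - 42785)/(-26035 + 32730) = -45857/6695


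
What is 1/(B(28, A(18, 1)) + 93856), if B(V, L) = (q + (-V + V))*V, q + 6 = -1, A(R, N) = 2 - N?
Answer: 1/93660 ≈ 1.0677e-5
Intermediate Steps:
q = -7 (q = -6 - 1 = -7)
B(V, L) = -7*V (B(V, L) = (-7 + (-V + V))*V = (-7 + 0)*V = -7*V)
1/(B(28, A(18, 1)) + 93856) = 1/(-7*28 + 93856) = 1/(-196 + 93856) = 1/93660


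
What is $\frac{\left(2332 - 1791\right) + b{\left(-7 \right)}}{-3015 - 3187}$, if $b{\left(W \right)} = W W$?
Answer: $- \frac{295}{3101} \approx -0.095131$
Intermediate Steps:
$b{\left(W \right)} = W^{2}$
$\frac{\left(2332 - 1791\right) + b{\left(-7 \right)}}{-3015 - 3187} = \frac{\left(2332 - 1791\right) + \left(-7\right)^{2}}{-3015 - 3187} = \frac{541 + 49}{-6202} = 590 \left(- \frac{1}{6202}\right) = - \frac{295}{3101}$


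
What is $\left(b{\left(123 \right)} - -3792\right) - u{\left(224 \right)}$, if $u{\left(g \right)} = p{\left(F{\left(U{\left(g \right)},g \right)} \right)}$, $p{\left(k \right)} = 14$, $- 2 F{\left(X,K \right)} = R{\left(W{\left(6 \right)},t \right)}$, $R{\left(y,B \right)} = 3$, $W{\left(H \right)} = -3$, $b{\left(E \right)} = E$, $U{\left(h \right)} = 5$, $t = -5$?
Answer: $3901$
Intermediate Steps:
$F{\left(X,K \right)} = - \frac{3}{2}$ ($F{\left(X,K \right)} = \left(- \frac{1}{2}\right) 3 = - \frac{3}{2}$)
$u{\left(g \right)} = 14$
$\left(b{\left(123 \right)} - -3792\right) - u{\left(224 \right)} = \left(123 - -3792\right) - 14 = \left(123 + 3792\right) - 14 = 3915 - 14 = 3901$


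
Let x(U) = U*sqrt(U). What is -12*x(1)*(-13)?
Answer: 156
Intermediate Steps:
x(U) = U**(3/2)
-12*x(1)*(-13) = -12*1**(3/2)*(-13) = -12*1*(-13) = -12*(-13) = 156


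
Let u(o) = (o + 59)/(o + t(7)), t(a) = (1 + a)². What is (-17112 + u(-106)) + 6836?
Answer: -431545/42 ≈ -10275.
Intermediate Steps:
u(o) = (59 + o)/(64 + o) (u(o) = (o + 59)/(o + (1 + 7)²) = (59 + o)/(o + 8²) = (59 + o)/(o + 64) = (59 + o)/(64 + o))
(-17112 + u(-106)) + 6836 = (-17112 + (59 - 106)/(64 - 106)) + 6836 = (-17112 - 47/(-42)) + 6836 = (-17112 - 1/42*(-47)) + 6836 = (-17112 + 47/42) + 6836 = -718657/42 + 6836 = -431545/42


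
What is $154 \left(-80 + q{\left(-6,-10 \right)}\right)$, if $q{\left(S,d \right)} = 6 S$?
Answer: $-17864$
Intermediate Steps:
$154 \left(-80 + q{\left(-6,-10 \right)}\right) = 154 \left(-80 + 6 \left(-6\right)\right) = 154 \left(-80 - 36\right) = 154 \left(-116\right) = -17864$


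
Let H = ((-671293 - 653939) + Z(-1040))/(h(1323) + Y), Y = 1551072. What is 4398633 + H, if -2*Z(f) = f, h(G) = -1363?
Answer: 6816599823085/1549709 ≈ 4.3986e+6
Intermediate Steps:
Z(f) = -f/2
H = -1324712/1549709 (H = ((-671293 - 653939) - ½*(-1040))/(-1363 + 1551072) = (-1325232 + 520)/1549709 = -1324712*1/1549709 = -1324712/1549709 ≈ -0.85481)
4398633 + H = 4398633 - 1324712/1549709 = 6816599823085/1549709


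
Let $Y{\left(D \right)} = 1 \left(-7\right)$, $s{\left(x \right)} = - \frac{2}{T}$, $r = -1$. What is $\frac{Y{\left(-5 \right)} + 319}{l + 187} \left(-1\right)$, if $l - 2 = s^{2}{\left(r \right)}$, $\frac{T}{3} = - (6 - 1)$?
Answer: $- \frac{70200}{42529} \approx -1.6506$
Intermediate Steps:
$T = -15$ ($T = 3 \left(- (6 - 1)\right) = 3 \left(\left(-1\right) 5\right) = 3 \left(-5\right) = -15$)
$s{\left(x \right)} = \frac{2}{15}$ ($s{\left(x \right)} = - \frac{2}{-15} = \left(-2\right) \left(- \frac{1}{15}\right) = \frac{2}{15}$)
$Y{\left(D \right)} = -7$
$l = \frac{454}{225}$ ($l = 2 + \left(\frac{2}{15}\right)^{2} = 2 + \frac{4}{225} = \frac{454}{225} \approx 2.0178$)
$\frac{Y{\left(-5 \right)} + 319}{l + 187} \left(-1\right) = \frac{-7 + 319}{\frac{454}{225} + 187} \left(-1\right) = \frac{312}{\frac{42529}{225}} \left(-1\right) = 312 \cdot \frac{225}{42529} \left(-1\right) = \frac{70200}{42529} \left(-1\right) = - \frac{70200}{42529}$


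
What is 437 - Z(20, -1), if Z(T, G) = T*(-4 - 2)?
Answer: 557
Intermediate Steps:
Z(T, G) = -6*T (Z(T, G) = T*(-6) = -6*T)
437 - Z(20, -1) = 437 - (-6)*20 = 437 - 1*(-120) = 437 + 120 = 557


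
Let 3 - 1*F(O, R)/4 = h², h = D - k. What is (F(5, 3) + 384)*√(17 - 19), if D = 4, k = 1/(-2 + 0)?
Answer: 315*I*√2 ≈ 445.48*I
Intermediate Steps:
k = -½ (k = 1/(-2) = -½ ≈ -0.50000)
h = 9/2 (h = 4 - 1*(-½) = 4 + ½ = 9/2 ≈ 4.5000)
F(O, R) = -69 (F(O, R) = 12 - 4*(9/2)² = 12 - 4*81/4 = 12 - 81 = -69)
(F(5, 3) + 384)*√(17 - 19) = (-69 + 384)*√(17 - 19) = 315*√(-2) = 315*(I*√2) = 315*I*√2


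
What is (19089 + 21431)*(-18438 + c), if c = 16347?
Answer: -84727320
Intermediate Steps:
(19089 + 21431)*(-18438 + c) = (19089 + 21431)*(-18438 + 16347) = 40520*(-2091) = -84727320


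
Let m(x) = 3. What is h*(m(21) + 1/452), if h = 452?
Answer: 1357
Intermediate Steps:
h*(m(21) + 1/452) = 452*(3 + 1/452) = 452*(1357/452) = 1357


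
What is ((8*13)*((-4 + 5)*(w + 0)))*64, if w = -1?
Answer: -6656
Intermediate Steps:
((8*13)*((-4 + 5)*(w + 0)))*64 = ((8*13)*((-4 + 5)*(-1 + 0)))*64 = (104*(1*(-1)))*64 = (104*(-1))*64 = -104*64 = -6656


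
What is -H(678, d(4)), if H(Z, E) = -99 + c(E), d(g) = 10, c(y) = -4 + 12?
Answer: 91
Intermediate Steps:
c(y) = 8
H(Z, E) = -91 (H(Z, E) = -99 + 8 = -91)
-H(678, d(4)) = -1*(-91) = 91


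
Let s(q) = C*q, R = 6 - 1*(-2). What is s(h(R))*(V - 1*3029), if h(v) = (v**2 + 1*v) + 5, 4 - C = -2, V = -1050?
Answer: -1884498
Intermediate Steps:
R = 8 (R = 6 + 2 = 8)
C = 6 (C = 4 - 1*(-2) = 4 + 2 = 6)
h(v) = 5 + v + v**2 (h(v) = (v**2 + v) + 5 = (v + v**2) + 5 = 5 + v + v**2)
s(q) = 6*q
s(h(R))*(V - 1*3029) = (6*(5 + 8 + 8**2))*(-1050 - 1*3029) = (6*(5 + 8 + 64))*(-1050 - 3029) = (6*77)*(-4079) = 462*(-4079) = -1884498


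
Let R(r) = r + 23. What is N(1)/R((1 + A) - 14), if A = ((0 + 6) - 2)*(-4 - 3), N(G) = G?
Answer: -1/18 ≈ -0.055556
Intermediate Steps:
A = -28 (A = (6 - 2)*(-7) = 4*(-7) = -28)
R(r) = 23 + r
N(1)/R((1 + A) - 14) = 1/(23 + ((1 - 28) - 14)) = 1/(23 + (-27 - 14)) = 1/(23 - 41) = 1/(-18) = -1/18*1 = -1/18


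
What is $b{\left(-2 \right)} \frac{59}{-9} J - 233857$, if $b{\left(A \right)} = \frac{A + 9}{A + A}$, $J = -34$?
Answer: $- \frac{4216447}{18} \approx -2.3425 \cdot 10^{5}$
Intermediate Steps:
$b{\left(A \right)} = \frac{9 + A}{2 A}$
$b{\left(-2 \right)} \frac{59}{-9} J - 233857 = \frac{9 - 2}{2 \left(-2\right)} \frac{59}{-9} \left(-34\right) - 233857 = \frac{1}{2} \left(- \frac{1}{2}\right) 7 \cdot 59 \left(- \frac{1}{9}\right) \left(-34\right) - 233857 = \left(- \frac{7}{4}\right) \left(- \frac{59}{9}\right) \left(-34\right) - 233857 = \frac{413}{36} \left(-34\right) - 233857 = - \frac{7021}{18} - 233857 = - \frac{4216447}{18}$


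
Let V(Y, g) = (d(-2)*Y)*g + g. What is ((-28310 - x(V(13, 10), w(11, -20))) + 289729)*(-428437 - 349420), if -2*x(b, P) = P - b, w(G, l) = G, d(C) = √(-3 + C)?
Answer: -406693976023/2 + 50560705*I*√5 ≈ -2.0335e+11 + 1.1306e+8*I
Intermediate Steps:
V(Y, g) = g + I*Y*g*√5 (V(Y, g) = (√(-3 - 2)*Y)*g + g = (√(-5)*Y)*g + g = ((I*√5)*Y)*g + g = (I*Y*√5)*g + g = I*Y*g*√5 + g = g + I*Y*g*√5)
x(b, P) = b/2 - P/2 (x(b, P) = -(P - b)/2 = b/2 - P/2)
((-28310 - x(V(13, 10), w(11, -20))) + 289729)*(-428437 - 349420) = ((-28310 - ((10*(1 + I*13*√5))/2 - ½*11)) + 289729)*(-428437 - 349420) = ((-28310 - ((10*(1 + 13*I*√5))/2 - 11/2)) + 289729)*(-777857) = ((-28310 - ((10 + 130*I*√5)/2 - 11/2)) + 289729)*(-777857) = ((-28310 - ((5 + 65*I*√5) - 11/2)) + 289729)*(-777857) = ((-28310 - (-½ + 65*I*√5)) + 289729)*(-777857) = ((-28310 + (½ - 65*I*√5)) + 289729)*(-777857) = ((-56619/2 - 65*I*√5) + 289729)*(-777857) = (522839/2 - 65*I*√5)*(-777857) = -406693976023/2 + 50560705*I*√5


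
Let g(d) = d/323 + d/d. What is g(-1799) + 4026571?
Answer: 1300580957/323 ≈ 4.0266e+6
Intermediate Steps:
g(d) = 1 + d/323 (g(d) = d*(1/323) + 1 = d/323 + 1 = 1 + d/323)
g(-1799) + 4026571 = (1 + (1/323)*(-1799)) + 4026571 = (1 - 1799/323) + 4026571 = -1476/323 + 4026571 = 1300580957/323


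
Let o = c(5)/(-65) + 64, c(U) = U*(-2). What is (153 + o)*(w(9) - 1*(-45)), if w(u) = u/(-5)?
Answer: 609768/65 ≈ 9381.0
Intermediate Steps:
c(U) = -2*U
w(u) = -u/5 (w(u) = u*(-⅕) = -u/5)
o = 834/13 (o = -2*5/(-65) + 64 = -10*(-1/65) + 64 = 2/13 + 64 = 834/13 ≈ 64.154)
(153 + o)*(w(9) - 1*(-45)) = (153 + 834/13)*(-⅕*9 - 1*(-45)) = 2823*(-9/5 + 45)/13 = (2823/13)*(216/5) = 609768/65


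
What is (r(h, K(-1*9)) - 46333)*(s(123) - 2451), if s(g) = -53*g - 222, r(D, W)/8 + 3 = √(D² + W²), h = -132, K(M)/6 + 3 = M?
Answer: 426113544 - 882432*√157 ≈ 4.1506e+8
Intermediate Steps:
K(M) = -18 + 6*M
r(D, W) = -24 + 8*√(D² + W²)
s(g) = -222 - 53*g
(r(h, K(-1*9)) - 46333)*(s(123) - 2451) = ((-24 + 8*√((-132)² + (-18 + 6*(-1*9))²)) - 46333)*((-222 - 53*123) - 2451) = ((-24 + 8*√(17424 + (-18 + 6*(-9))²)) - 46333)*((-222 - 6519) - 2451) = ((-24 + 8*√(17424 + (-18 - 54)²)) - 46333)*(-6741 - 2451) = ((-24 + 8*√(17424 + (-72)²)) - 46333)*(-9192) = ((-24 + 8*√(17424 + 5184)) - 46333)*(-9192) = ((-24 + 8*√22608) - 46333)*(-9192) = ((-24 + 8*(12*√157)) - 46333)*(-9192) = ((-24 + 96*√157) - 46333)*(-9192) = (-46357 + 96*√157)*(-9192) = 426113544 - 882432*√157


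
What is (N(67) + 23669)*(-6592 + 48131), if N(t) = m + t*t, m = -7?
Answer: 1169364389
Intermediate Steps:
N(t) = -7 + t² (N(t) = -7 + t*t = -7 + t²)
(N(67) + 23669)*(-6592 + 48131) = ((-7 + 67²) + 23669)*(-6592 + 48131) = ((-7 + 4489) + 23669)*41539 = (4482 + 23669)*41539 = 28151*41539 = 1169364389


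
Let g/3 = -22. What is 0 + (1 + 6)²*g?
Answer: -3234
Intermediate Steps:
g = -66 (g = 3*(-22) = -66)
0 + (1 + 6)²*g = 0 + (1 + 6)²*(-66) = 0 + 7²*(-66) = 0 + 49*(-66) = 0 - 3234 = -3234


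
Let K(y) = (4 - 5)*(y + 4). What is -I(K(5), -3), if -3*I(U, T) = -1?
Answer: -⅓ ≈ -0.33333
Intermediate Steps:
K(y) = -4 - y (K(y) = -(4 + y) = -4 - y)
I(U, T) = ⅓ (I(U, T) = -⅓*(-1) = ⅓)
-I(K(5), -3) = -1*⅓ = -⅓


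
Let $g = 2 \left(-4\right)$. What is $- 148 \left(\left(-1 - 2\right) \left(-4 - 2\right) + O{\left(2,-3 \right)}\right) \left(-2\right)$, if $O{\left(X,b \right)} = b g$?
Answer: $12432$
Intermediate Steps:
$g = -8$
$O{\left(X,b \right)} = - 8 b$ ($O{\left(X,b \right)} = b \left(-8\right) = - 8 b$)
$- 148 \left(\left(-1 - 2\right) \left(-4 - 2\right) + O{\left(2,-3 \right)}\right) \left(-2\right) = - 148 \left(\left(-1 - 2\right) \left(-4 - 2\right) - -24\right) \left(-2\right) = - 148 \left(\left(-3\right) \left(-6\right) + 24\right) \left(-2\right) = - 148 \left(18 + 24\right) \left(-2\right) = - 148 \cdot 42 \left(-2\right) = \left(-148\right) \left(-84\right) = 12432$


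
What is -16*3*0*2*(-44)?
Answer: 0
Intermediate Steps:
-16*3*0*2*(-44) = -0*2*(-44) = -16*0*(-44) = 0*(-44) = 0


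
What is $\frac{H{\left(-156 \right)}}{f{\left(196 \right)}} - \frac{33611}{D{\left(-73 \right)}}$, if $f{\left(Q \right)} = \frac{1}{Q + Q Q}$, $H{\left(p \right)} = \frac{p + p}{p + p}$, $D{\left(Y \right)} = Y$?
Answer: $\frac{2852287}{73} \approx 39072.0$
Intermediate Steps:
$H{\left(p \right)} = 1$ ($H{\left(p \right)} = \frac{2 p}{2 p} = 2 p \frac{1}{2 p} = 1$)
$f{\left(Q \right)} = \frac{1}{Q + Q^{2}}$
$\frac{H{\left(-156 \right)}}{f{\left(196 \right)}} - \frac{33611}{D{\left(-73 \right)}} = 1 \frac{1}{\frac{1}{196} \frac{1}{1 + 196}} - \frac{33611}{-73} = 1 \frac{1}{\frac{1}{196} \cdot \frac{1}{197}} - - \frac{33611}{73} = 1 \frac{1}{\frac{1}{196} \cdot \frac{1}{197}} + \frac{33611}{73} = 1 \frac{1}{\frac{1}{38612}} + \frac{33611}{73} = 1 \cdot 38612 + \frac{33611}{73} = 38612 + \frac{33611}{73} = \frac{2852287}{73}$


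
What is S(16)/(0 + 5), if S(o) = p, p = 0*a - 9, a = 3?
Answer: -9/5 ≈ -1.8000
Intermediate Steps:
p = -9 (p = 0*3 - 9 = 0 - 9 = -9)
S(o) = -9
S(16)/(0 + 5) = -9/(0 + 5) = -9/5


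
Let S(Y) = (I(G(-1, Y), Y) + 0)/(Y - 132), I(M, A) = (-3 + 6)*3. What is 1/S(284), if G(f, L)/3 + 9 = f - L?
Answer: 152/9 ≈ 16.889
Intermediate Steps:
G(f, L) = -27 - 3*L + 3*f (G(f, L) = -27 + 3*(f - L) = -27 + (-3*L + 3*f) = -27 - 3*L + 3*f)
I(M, A) = 9 (I(M, A) = 3*3 = 9)
S(Y) = 9/(-132 + Y) (S(Y) = (9 + 0)/(Y - 132) = 9/(-132 + Y))
1/S(284) = 1/(9/(-132 + 284)) = 1/(9/152) = 152/9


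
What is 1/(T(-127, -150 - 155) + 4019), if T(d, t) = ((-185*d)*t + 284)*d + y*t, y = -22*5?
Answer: 1/910080326 ≈ 1.0988e-9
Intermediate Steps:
y = -110
T(d, t) = -110*t + d*(284 - 185*d*t) (T(d, t) = ((-185*d)*t + 284)*d - 110*t = (-185*d*t + 284)*d - 110*t = (284 - 185*d*t)*d - 110*t = d*(284 - 185*d*t) - 110*t = -110*t + d*(284 - 185*d*t))
1/(T(-127, -150 - 155) + 4019) = 1/((-110*(-150 - 155) + 284*(-127) - 185*(-150 - 155)*(-127)**2) + 4019) = 1/((-110*(-305) - 36068 - 185*(-305)*16129) + 4019) = 1/((33550 - 36068 + 910078825) + 4019) = 1/(910076307 + 4019) = 1/910080326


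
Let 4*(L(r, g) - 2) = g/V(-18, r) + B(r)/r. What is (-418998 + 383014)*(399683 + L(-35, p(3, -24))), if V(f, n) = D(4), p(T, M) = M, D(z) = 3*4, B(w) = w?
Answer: -14382256044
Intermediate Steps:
D(z) = 12
V(f, n) = 12
L(r, g) = 9/4 + g/48 (L(r, g) = 2 + (g/12 + r/r)/4 = 2 + (g*(1/12) + 1)/4 = 2 + (g/12 + 1)/4 = 2 + (1 + g/12)/4 = 2 + (1/4 + g/48) = 9/4 + g/48)
(-418998 + 383014)*(399683 + L(-35, p(3, -24))) = (-418998 + 383014)*(399683 + (9/4 + (1/48)*(-24))) = -35984*(399683 + (9/4 - 1/2)) = -35984*(399683 + 7/4) = -35984*1598739/4 = -14382256044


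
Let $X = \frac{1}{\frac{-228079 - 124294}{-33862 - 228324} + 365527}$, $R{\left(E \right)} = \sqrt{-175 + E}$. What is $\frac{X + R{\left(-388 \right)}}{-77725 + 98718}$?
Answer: $\frac{262186}{2011893847394235} + \frac{i \sqrt{563}}{20993} \approx 1.3032 \cdot 10^{-10} + 0.0011303 i$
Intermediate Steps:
$X = \frac{262186}{95836414395}$ ($X = \frac{1}{- \frac{352373}{-262186} + 365527} = \frac{1}{\left(-352373\right) \left(- \frac{1}{262186}\right) + 365527} = \frac{1}{\frac{352373}{262186} + 365527} = \frac{1}{\frac{95836414395}{262186}} = \frac{262186}{95836414395} \approx 2.7358 \cdot 10^{-6}$)
$\frac{X + R{\left(-388 \right)}}{-77725 + 98718} = \frac{\frac{262186}{95836414395} + \sqrt{-175 - 388}}{-77725 + 98718} = \frac{\frac{262186}{95836414395} + \sqrt{-563}}{20993} = \left(\frac{262186}{95836414395} + i \sqrt{563}\right) \frac{1}{20993} = \frac{262186}{2011893847394235} + \frac{i \sqrt{563}}{20993}$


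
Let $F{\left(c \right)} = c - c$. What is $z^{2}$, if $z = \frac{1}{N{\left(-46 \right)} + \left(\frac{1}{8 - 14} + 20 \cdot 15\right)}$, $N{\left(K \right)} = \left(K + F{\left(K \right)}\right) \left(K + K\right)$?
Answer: $\frac{36}{739350481} \approx 4.8691 \cdot 10^{-8}$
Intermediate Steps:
$F{\left(c \right)} = 0$
$N{\left(K \right)} = 2 K^{2}$ ($N{\left(K \right)} = \left(K + 0\right) \left(K + K\right) = K 2 K = 2 K^{2}$)
$z = \frac{6}{27191}$ ($z = \frac{1}{2 \left(-46\right)^{2} + \left(\frac{1}{8 - 14} + 20 \cdot 15\right)} = \frac{1}{2 \cdot 2116 + \left(\frac{1}{-6} + 300\right)} = \frac{1}{4232 + \left(- \frac{1}{6} + 300\right)} = \frac{1}{4232 + \frac{1799}{6}} = \frac{1}{\frac{27191}{6}} = \frac{6}{27191} \approx 0.00022066$)
$z^{2} = \left(\frac{6}{27191}\right)^{2} = \frac{36}{739350481}$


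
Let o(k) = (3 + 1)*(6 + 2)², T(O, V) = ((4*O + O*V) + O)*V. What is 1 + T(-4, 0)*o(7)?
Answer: 1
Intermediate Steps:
T(O, V) = V*(5*O + O*V) (T(O, V) = (5*O + O*V)*V = V*(5*O + O*V))
o(k) = 256 (o(k) = 4*8² = 4*64 = 256)
1 + T(-4, 0)*o(7) = 1 - 4*0*(5 + 0)*256 = 1 - 4*0*5*256 = 1 + 0*256 = 1 + 0 = 1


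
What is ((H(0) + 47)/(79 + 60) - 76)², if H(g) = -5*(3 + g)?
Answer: 110923024/19321 ≈ 5741.1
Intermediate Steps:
H(g) = -15 - 5*g
((H(0) + 47)/(79 + 60) - 76)² = (((-15 - 5*0) + 47)/(79 + 60) - 76)² = (((-15 + 0) + 47)/139 - 76)² = ((-15 + 47)*(1/139) - 76)² = (32*(1/139) - 76)² = (32/139 - 76)² = (-10532/139)² = 110923024/19321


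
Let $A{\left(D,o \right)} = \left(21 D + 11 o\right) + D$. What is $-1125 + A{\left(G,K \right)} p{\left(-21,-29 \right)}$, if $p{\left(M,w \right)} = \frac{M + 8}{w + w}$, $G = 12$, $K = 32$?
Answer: $- \frac{28621}{29} \approx -986.93$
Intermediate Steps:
$A{\left(D,o \right)} = 11 o + 22 D$ ($A{\left(D,o \right)} = \left(11 o + 21 D\right) + D = 11 o + 22 D$)
$p{\left(M,w \right)} = \frac{8 + M}{2 w}$
$-1125 + A{\left(G,K \right)} p{\left(-21,-29 \right)} = -1125 + \left(11 \cdot 32 + 22 \cdot 12\right) \frac{8 - 21}{2 \left(-29\right)} = -1125 + \left(352 + 264\right) \frac{1}{2} \left(- \frac{1}{29}\right) \left(-13\right) = -1125 + 616 \cdot \frac{13}{58} = -1125 + \frac{4004}{29} = - \frac{28621}{29}$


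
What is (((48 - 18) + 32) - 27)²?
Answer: 1225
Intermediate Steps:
(((48 - 18) + 32) - 27)² = ((30 + 32) - 27)² = (62 - 27)² = 35² = 1225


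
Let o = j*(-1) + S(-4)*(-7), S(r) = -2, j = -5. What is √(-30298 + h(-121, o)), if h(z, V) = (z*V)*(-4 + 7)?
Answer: I*√37195 ≈ 192.86*I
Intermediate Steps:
o = 19 (o = -5*(-1) - 2*(-7) = 5 + 14 = 19)
h(z, V) = 3*V*z (h(z, V) = (V*z)*3 = 3*V*z)
√(-30298 + h(-121, o)) = √(-30298 + 3*19*(-121)) = √(-30298 - 6897) = √(-37195) = I*√37195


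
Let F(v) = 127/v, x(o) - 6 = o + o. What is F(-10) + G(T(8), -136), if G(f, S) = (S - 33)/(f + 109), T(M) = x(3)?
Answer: -17057/1210 ≈ -14.097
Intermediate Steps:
x(o) = 6 + 2*o (x(o) = 6 + (o + o) = 6 + 2*o)
T(M) = 12 (T(M) = 6 + 2*3 = 6 + 6 = 12)
G(f, S) = (-33 + S)/(109 + f)
F(-10) + G(T(8), -136) = 127/(-10) + (-33 - 136)/(109 + 12) = 127*(-1/10) - 169/121 = -127/10 + (1/121)*(-169) = -127/10 - 169/121 = -17057/1210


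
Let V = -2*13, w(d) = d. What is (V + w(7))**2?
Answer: 361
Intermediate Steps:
V = -26
(V + w(7))**2 = (-26 + 7)**2 = (-19)**2 = 361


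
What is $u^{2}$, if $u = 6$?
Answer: $36$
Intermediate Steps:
$u^{2} = 6^{2} = 36$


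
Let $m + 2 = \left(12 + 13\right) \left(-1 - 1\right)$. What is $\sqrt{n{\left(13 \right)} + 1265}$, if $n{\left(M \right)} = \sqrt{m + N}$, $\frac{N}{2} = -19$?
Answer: $\sqrt{1265 + 3 i \sqrt{10}} \approx 35.567 + 0.1334 i$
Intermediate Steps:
$m = -52$ ($m = -2 + \left(12 + 13\right) \left(-1 - 1\right) = -2 + 25 \left(-2\right) = -2 - 50 = -52$)
$N = -38$ ($N = 2 \left(-19\right) = -38$)
$n{\left(M \right)} = 3 i \sqrt{10}$ ($n{\left(M \right)} = \sqrt{-52 - 38} = \sqrt{-90} = 3 i \sqrt{10}$)
$\sqrt{n{\left(13 \right)} + 1265} = \sqrt{3 i \sqrt{10} + 1265} = \sqrt{1265 + 3 i \sqrt{10}}$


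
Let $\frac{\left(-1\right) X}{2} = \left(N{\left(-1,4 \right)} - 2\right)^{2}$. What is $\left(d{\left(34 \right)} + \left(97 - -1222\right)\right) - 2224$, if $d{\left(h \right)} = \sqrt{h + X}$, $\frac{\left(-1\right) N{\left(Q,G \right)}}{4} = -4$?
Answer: $-905 + i \sqrt{358} \approx -905.0 + 18.921 i$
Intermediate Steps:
$N{\left(Q,G \right)} = 16$ ($N{\left(Q,G \right)} = \left(-4\right) \left(-4\right) = 16$)
$X = -392$ ($X = - 2 \left(16 - 2\right)^{2} = - 2 \cdot 14^{2} = \left(-2\right) 196 = -392$)
$d{\left(h \right)} = \sqrt{-392 + h}$ ($d{\left(h \right)} = \sqrt{h - 392} = \sqrt{-392 + h}$)
$\left(d{\left(34 \right)} + \left(97 - -1222\right)\right) - 2224 = \left(\sqrt{-392 + 34} + \left(97 - -1222\right)\right) - 2224 = \left(\sqrt{-358} + \left(97 + 1222\right)\right) - 2224 = \left(i \sqrt{358} + 1319\right) - 2224 = \left(1319 + i \sqrt{358}\right) - 2224 = -905 + i \sqrt{358}$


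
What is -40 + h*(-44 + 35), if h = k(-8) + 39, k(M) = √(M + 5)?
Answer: -391 - 9*I*√3 ≈ -391.0 - 15.588*I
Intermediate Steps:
k(M) = √(5 + M)
h = 39 + I*√3 (h = √(5 - 8) + 39 = √(-3) + 39 = I*√3 + 39 = 39 + I*√3 ≈ 39.0 + 1.732*I)
-40 + h*(-44 + 35) = -40 + (39 + I*√3)*(-44 + 35) = -40 + (39 + I*√3)*(-9) = -40 + (-351 - 9*I*√3) = -391 - 9*I*√3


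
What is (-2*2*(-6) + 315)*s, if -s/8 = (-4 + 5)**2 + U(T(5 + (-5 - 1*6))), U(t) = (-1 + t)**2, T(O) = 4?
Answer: -27120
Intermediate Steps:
s = -80 (s = -8*((-4 + 5)**2 + (-1 + 4)**2) = -8*(1**2 + 3**2) = -8*(1 + 9) = -8*10 = -80)
(-2*2*(-6) + 315)*s = (-2*2*(-6) + 315)*(-80) = (-4*(-6) + 315)*(-80) = (24 + 315)*(-80) = 339*(-80) = -27120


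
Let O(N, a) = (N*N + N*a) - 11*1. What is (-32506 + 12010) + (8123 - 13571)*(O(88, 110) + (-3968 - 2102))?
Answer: -61817160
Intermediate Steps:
O(N, a) = -11 + N² + N*a (O(N, a) = (N² + N*a) - 11 = -11 + N² + N*a)
(-32506 + 12010) + (8123 - 13571)*(O(88, 110) + (-3968 - 2102)) = (-32506 + 12010) + (8123 - 13571)*((-11 + 88² + 88*110) + (-3968 - 2102)) = -20496 - 5448*((-11 + 7744 + 9680) - 6070) = -20496 - 5448*(17413 - 6070) = -20496 - 5448*11343 = -20496 - 61796664 = -61817160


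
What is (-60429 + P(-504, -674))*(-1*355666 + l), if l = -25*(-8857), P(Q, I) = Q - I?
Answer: 8089228419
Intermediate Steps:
l = 221425
(-60429 + P(-504, -674))*(-1*355666 + l) = (-60429 + (-504 - 1*(-674)))*(-1*355666 + 221425) = (-60429 + (-504 + 674))*(-355666 + 221425) = (-60429 + 170)*(-134241) = -60259*(-134241) = 8089228419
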